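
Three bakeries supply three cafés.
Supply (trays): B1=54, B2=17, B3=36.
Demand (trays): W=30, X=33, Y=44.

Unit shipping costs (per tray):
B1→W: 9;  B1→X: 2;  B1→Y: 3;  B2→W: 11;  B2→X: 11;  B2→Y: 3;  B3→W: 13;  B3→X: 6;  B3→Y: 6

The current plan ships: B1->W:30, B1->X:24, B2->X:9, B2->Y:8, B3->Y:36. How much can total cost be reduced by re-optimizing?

72

Current plan cost = 30·9 + 24·2 + 9·11 + 8·3 + 36·6 = 657.
Optimal plan:
  B1 to W: 21 × 9 = 189
  B1 to X: 33 × 2 = 66
  B2 to Y: 17 × 3 = 51
  B3 to W: 9 × 13 = 117
  B3 to Y: 27 × 6 = 162
Optimal cost = 585.
Saving = 657 − 585 = 72.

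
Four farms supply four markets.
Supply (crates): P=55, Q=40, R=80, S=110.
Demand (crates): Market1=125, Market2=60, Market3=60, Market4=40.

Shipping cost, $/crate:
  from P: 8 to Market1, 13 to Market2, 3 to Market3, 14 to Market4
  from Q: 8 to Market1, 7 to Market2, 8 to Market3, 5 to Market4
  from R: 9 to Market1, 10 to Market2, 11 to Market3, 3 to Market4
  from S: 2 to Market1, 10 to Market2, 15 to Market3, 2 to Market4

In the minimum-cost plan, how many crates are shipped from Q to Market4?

0

The minimum-cost plan:
  P→Market3: 55 crates
  Q→Market2: 40 crates
  R→Market1: 15 crates
  R→Market2: 20 crates
  R→Market3: 5 crates
  R→Market4: 40 crates
  S→Market1: 110 crates
Total cost = $1175.
The route Q→Market4 is not used.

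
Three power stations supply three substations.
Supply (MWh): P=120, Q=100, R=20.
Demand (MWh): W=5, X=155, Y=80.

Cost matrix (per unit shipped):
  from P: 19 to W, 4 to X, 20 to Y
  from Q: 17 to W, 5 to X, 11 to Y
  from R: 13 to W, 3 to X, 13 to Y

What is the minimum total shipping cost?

1570

Optimal allocation:
  P–X: 120 × 4 = 480
  Q–X: 20 × 5 = 100
  Q–Y: 80 × 11 = 880
  R–W: 5 × 13 = 65
  R–X: 15 × 3 = 45
Total = 480 + 100 + 880 + 65 + 45 = 1570.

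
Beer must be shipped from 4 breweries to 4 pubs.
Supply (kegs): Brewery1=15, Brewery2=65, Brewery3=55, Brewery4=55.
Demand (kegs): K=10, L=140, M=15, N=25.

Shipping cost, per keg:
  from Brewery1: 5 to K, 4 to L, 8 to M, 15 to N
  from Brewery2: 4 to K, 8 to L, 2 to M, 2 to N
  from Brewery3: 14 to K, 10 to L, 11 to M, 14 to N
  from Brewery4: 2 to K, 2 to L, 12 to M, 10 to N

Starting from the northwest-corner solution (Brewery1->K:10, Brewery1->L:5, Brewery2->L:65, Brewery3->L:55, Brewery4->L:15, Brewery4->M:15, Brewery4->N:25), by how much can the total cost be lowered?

640

Current plan cost = 10·5 + 5·4 + 65·8 + 55·10 + 15·2 + 15·12 + 25·10 = 1600.
Optimal plan:
  Brewery1–L: 15 × 4 = 60
  Brewery2–K: 10 × 4 = 40
  Brewery2–L: 15 × 8 = 120
  Brewery2–M: 15 × 2 = 30
  Brewery2–N: 25 × 2 = 50
  Brewery3–L: 55 × 10 = 550
  Brewery4–L: 55 × 2 = 110
Optimal cost = 960.
Saving = 1600 − 960 = 640.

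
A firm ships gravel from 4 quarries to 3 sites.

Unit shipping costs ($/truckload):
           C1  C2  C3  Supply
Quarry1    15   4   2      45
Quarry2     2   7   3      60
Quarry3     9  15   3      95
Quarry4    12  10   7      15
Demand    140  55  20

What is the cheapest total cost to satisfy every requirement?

An optimal shipping plan:
  Quarry1->C2: 45 × $4 = $180
  Quarry2->C1: 60 × $2 = $120
  Quarry3->C1: 75 × $9 = $675
  Quarry3->C3: 20 × $3 = $60
  Quarry4->C1: 5 × $12 = $60
  Quarry4->C2: 10 × $10 = $100
Total = 180 + 120 + 675 + 60 + 60 + 100 = $1195.

1195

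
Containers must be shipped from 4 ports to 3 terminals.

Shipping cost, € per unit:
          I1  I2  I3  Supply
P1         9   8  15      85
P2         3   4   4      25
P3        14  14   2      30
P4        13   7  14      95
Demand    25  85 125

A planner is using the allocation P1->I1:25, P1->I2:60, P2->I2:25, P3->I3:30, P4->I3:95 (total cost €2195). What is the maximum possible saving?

175

Current plan cost = 25·9 + 60·8 + 25·4 + 30·2 + 95·14 = €2195.
Optimal plan:
  P1–I1: 25 × €9 = €225
  P1–I2: 60 × €8 = €480
  P2–I3: 25 × €4 = €100
  P3–I3: 30 × €2 = €60
  P4–I2: 25 × €7 = €175
  P4–I3: 70 × €14 = €980
Optimal cost = €2020.
Saving = 2195 − 2020 = €175.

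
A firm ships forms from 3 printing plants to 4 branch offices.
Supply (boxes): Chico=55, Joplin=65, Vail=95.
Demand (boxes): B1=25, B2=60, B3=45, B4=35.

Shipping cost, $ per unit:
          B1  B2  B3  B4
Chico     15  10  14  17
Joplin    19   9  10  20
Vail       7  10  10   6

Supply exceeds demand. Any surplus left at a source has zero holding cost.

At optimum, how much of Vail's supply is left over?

Minimum-cost shipments:
  Chico–B2: 5 boxes
  Joplin–B2: 55 boxes
  Joplin–B3: 10 boxes
  Vail–B1: 25 boxes
  Vail–B3: 35 boxes
  Vail–B4: 35 boxes
Total cost = $1380.
Vail ships 95 of its 95, leaving 0.

0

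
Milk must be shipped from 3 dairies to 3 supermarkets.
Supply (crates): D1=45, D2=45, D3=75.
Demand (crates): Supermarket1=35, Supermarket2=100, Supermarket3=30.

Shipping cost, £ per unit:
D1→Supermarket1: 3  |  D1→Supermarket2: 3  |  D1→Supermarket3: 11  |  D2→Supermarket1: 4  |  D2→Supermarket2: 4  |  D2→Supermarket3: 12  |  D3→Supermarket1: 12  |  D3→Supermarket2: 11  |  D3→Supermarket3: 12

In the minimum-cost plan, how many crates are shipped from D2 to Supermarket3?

0

The minimum-cost plan:
  D1 to Supermarket2: 45 × £3 = £135
  D2 to Supermarket1: 35 × £4 = £140
  D2 to Supermarket2: 10 × £4 = £40
  D3 to Supermarket2: 45 × £11 = £495
  D3 to Supermarket3: 30 × £12 = £360
Total cost = £1170.
The route D2→Supermarket3 is not used.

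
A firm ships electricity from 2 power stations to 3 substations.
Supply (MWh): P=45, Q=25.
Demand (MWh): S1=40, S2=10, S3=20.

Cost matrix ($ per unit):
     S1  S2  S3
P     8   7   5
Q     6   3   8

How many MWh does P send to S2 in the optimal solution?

Optimal shipments:
  P→S1: 25 MWh
  P→S3: 20 MWh
  Q→S1: 15 MWh
  Q→S2: 10 MWh
Total cost = $420.
The route P→S2 is not used.

0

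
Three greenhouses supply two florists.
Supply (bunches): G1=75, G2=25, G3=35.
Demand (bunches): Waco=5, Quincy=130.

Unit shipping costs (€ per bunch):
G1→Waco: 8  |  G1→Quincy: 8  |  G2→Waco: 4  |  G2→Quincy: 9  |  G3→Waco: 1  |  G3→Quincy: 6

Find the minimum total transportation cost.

1010

A cheapest plan:
  G1->Quincy: 75 bunches
  G2->Waco: 5 bunches
  G2->Quincy: 20 bunches
  G3->Quincy: 35 bunches
Total cost = €1010.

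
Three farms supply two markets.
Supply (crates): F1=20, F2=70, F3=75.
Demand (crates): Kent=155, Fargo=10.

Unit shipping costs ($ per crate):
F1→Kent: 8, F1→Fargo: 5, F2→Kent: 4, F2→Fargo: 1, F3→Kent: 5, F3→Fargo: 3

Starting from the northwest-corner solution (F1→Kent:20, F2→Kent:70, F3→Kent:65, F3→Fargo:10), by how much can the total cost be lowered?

Current plan cost = 20·8 + 70·4 + 65·5 + 10·3 = $795.
Optimal plan:
  F1->Kent: 10 crates
  F1->Fargo: 10 crates
  F2->Kent: 70 crates
  F3->Kent: 75 crates
Optimal cost = $785.
Saving = 795 − 785 = $10.

10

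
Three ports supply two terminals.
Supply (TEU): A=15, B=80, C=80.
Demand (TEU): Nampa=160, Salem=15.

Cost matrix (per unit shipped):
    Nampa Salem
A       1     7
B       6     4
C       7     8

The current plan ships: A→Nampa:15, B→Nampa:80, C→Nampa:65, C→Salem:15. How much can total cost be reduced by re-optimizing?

Current plan cost = 15·1 + 80·6 + 65·7 + 15·8 = 1070.
Optimal plan:
  A→Nampa: 15 × 1 = 15
  B→Nampa: 65 × 6 = 390
  B→Salem: 15 × 4 = 60
  C→Nampa: 80 × 7 = 560
Optimal cost = 1025.
Saving = 1070 − 1025 = 45.

45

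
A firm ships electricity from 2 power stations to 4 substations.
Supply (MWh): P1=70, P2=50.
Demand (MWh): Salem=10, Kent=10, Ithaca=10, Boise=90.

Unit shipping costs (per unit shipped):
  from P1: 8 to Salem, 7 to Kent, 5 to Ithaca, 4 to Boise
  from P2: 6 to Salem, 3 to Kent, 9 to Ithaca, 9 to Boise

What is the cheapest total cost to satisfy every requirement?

A cheapest plan:
  P1→Boise: 70 × 4 = 280
  P2→Salem: 10 × 6 = 60
  P2→Kent: 10 × 3 = 30
  P2→Ithaca: 10 × 9 = 90
  P2→Boise: 20 × 9 = 180
Total = 280 + 60 + 30 + 90 + 180 = 640.

640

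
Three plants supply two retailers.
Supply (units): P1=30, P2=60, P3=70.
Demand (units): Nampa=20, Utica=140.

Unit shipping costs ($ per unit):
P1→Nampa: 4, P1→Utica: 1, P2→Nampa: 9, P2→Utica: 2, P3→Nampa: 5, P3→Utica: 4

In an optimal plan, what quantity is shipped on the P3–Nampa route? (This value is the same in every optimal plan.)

Solving gives:
  P1->Utica: 30 × $1 = $30
  P2->Utica: 60 × $2 = $120
  P3->Nampa: 20 × $5 = $100
  P3->Utica: 50 × $4 = $200
Total cost = $450.
So P3→Nampa carries 20 units.

20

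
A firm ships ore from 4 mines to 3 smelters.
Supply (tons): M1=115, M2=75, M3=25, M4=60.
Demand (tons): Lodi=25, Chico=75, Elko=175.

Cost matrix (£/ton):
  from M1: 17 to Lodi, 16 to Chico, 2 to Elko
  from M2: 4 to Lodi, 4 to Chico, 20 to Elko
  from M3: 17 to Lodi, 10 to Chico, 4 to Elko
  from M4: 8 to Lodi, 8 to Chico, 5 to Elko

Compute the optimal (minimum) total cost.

1005

Optimal allocation:
  M1->Elko: 115 × £2 = £230
  M2->Lodi: 25 × £4 = £100
  M2->Chico: 50 × £4 = £200
  M3->Elko: 25 × £4 = £100
  M4->Chico: 25 × £8 = £200
  M4->Elko: 35 × £5 = £175
Total = 230 + 100 + 200 + 100 + 200 + 175 = £1005.
(Supply check: M1 ships 115; M2 ships 75; M3 ships 25; M4 ships 60.)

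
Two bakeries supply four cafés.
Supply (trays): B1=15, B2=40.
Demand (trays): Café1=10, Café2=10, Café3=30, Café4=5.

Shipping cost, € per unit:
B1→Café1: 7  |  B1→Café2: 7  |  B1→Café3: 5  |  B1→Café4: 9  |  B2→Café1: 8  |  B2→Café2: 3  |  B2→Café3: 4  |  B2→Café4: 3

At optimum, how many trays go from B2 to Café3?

Solving gives:
  B1->Café1: 10 × €7 = €70
  B1->Café3: 5 × €5 = €25
  B2->Café2: 10 × €3 = €30
  B2->Café3: 25 × €4 = €100
  B2->Café4: 5 × €3 = €15
Total cost = €240.
So B2→Café3 carries 25 trays.

25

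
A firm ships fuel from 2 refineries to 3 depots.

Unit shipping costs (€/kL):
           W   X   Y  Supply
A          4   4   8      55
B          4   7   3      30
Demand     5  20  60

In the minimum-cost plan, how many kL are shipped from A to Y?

The minimum-cost plan:
  A->W: 5 kL
  A->X: 20 kL
  A->Y: 30 kL
  B->Y: 30 kL
Total cost = €430.
So A→Y carries 30 kL.

30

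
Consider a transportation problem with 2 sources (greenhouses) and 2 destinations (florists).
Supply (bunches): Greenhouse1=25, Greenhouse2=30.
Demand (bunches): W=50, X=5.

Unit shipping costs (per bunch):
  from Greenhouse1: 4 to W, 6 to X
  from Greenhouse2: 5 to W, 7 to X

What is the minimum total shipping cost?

260

A cheapest plan:
  Greenhouse1→W: 20 bunches
  Greenhouse1→X: 5 bunches
  Greenhouse2→W: 30 bunches
Total cost = 260.
(Supply check: Greenhouse1 ships 25; Greenhouse2 ships 30.)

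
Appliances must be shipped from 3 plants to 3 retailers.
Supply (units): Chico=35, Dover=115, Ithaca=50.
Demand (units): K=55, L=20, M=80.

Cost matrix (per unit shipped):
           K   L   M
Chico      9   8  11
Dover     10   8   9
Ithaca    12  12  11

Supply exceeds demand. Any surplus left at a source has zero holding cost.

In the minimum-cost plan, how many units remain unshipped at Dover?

Minimum-cost shipments:
  Chico–K: 35 units
  Dover–K: 20 units
  Dover–L: 20 units
  Dover–M: 75 units
  Ithaca–M: 5 units
Total cost = 1405.
Dover ships 115 of its 115, leaving 0.

0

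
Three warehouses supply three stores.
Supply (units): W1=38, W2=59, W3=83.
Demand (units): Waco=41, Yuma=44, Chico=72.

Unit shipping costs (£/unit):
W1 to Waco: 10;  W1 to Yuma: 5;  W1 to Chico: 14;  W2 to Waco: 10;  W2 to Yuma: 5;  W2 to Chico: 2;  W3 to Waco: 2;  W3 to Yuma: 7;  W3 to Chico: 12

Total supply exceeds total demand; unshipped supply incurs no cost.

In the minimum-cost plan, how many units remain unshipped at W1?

Minimum-cost shipments:
  W1 to Yuma: 38 units
  W2 to Chico: 59 units
  W3 to Waco: 41 units
  W3 to Yuma: 6 units
  W3 to Chico: 13 units
Total cost = £588.
W1 ships 38 of its 38, leaving 0.

0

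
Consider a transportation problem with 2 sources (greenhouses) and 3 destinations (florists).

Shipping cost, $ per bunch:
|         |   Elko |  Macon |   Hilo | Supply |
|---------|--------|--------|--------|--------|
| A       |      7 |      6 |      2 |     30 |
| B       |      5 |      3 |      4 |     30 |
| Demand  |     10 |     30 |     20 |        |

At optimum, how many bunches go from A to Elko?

10

Solving gives:
  A to Elko: 10 × $7 = $70
  A to Hilo: 20 × $2 = $40
  B to Macon: 30 × $3 = $90
Total cost = $200.
So A→Elko carries 10 bunches.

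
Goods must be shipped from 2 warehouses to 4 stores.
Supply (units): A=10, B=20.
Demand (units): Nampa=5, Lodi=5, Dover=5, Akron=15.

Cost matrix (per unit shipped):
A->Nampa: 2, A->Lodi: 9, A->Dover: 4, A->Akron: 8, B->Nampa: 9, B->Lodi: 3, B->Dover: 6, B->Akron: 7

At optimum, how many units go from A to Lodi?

0

Optimal shipments:
  A to Nampa: 5 × 2 = 10
  A to Dover: 5 × 4 = 20
  B to Lodi: 5 × 3 = 15
  B to Akron: 15 × 7 = 105
Total cost = 150.
The route A→Lodi is not used.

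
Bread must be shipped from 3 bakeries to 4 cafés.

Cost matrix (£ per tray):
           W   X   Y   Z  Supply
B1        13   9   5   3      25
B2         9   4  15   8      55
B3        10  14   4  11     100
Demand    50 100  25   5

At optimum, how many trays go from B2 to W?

Solving gives:
  B1->X: 20 × £9 = £180
  B1->Z: 5 × £3 = £15
  B2->X: 55 × £4 = £220
  B3->W: 50 × £10 = £500
  B3->X: 25 × £14 = £350
  B3->Y: 25 × £4 = £100
Total cost = £1365.
The route B2→W is not used.

0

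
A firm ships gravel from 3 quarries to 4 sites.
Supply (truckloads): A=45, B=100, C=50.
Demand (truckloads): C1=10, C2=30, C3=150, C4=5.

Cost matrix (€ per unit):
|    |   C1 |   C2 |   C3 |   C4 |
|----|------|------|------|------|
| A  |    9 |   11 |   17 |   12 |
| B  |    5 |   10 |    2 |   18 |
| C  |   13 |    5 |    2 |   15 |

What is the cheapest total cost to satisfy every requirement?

780

Optimal allocation:
  A–C1: 10 truckloads
  A–C2: 30 truckloads
  A–C4: 5 truckloads
  B–C3: 100 truckloads
  C–C3: 50 truckloads
Total cost = €780.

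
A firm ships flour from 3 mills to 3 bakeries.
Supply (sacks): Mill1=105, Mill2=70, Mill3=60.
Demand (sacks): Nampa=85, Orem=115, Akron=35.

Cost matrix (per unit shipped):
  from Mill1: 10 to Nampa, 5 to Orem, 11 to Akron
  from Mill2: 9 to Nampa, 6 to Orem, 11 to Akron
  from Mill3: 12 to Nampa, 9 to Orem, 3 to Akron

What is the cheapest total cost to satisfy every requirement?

1530

A cheapest plan:
  Mill1->Orem: 105 × 5 = 525
  Mill2->Nampa: 60 × 9 = 540
  Mill2->Orem: 10 × 6 = 60
  Mill3->Nampa: 25 × 12 = 300
  Mill3->Akron: 35 × 3 = 105
Total = 525 + 540 + 60 + 300 + 105 = 1530.
(Supply check: Mill1 ships 105; Mill2 ships 70; Mill3 ships 60.)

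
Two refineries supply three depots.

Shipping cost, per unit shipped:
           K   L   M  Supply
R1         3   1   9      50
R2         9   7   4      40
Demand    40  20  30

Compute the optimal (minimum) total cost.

320

One minimum-cost allocation:
  R1 to K: 40 kL
  R1 to L: 10 kL
  R2 to L: 10 kL
  R2 to M: 30 kL
Total cost = 320.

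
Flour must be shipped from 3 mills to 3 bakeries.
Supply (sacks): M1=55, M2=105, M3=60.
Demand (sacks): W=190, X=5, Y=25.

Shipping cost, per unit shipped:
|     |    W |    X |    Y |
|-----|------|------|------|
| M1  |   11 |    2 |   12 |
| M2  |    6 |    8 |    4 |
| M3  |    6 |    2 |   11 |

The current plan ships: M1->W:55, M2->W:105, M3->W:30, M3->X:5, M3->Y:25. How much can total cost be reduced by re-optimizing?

Current plan cost = 55·11 + 105·6 + 30·6 + 5·2 + 25·11 = 1700.
Optimal plan:
  M1→W: 50 sacks
  M1→X: 5 sacks
  M2→W: 80 sacks
  M2→Y: 25 sacks
  M3→W: 60 sacks
Optimal cost = 1500.
Saving = 1700 − 1500 = 200.

200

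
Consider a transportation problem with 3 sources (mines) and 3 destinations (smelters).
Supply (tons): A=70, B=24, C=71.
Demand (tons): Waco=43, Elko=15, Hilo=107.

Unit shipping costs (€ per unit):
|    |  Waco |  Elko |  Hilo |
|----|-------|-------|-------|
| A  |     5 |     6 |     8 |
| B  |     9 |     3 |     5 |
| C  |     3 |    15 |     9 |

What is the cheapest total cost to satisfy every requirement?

A cheapest plan:
  A→Hilo: 70 × €8 = €560
  B→Elko: 15 × €3 = €45
  B→Hilo: 9 × €5 = €45
  C→Waco: 43 × €3 = €129
  C→Hilo: 28 × €9 = €252
Total = 560 + 45 + 45 + 129 + 252 = €1031.

1031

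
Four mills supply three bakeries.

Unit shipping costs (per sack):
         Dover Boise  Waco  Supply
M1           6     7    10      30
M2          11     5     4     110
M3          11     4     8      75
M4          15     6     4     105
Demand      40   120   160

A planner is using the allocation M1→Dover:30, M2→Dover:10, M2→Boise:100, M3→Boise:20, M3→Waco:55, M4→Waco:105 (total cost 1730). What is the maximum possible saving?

275

Current plan cost = 30·6 + 10·11 + 100·5 + 20·4 + 55·8 + 105·4 = 1730.
Optimal plan:
  M1–Dover: 30 × 6 = 180
  M2–Dover: 10 × 11 = 110
  M2–Boise: 45 × 5 = 225
  M2–Waco: 55 × 4 = 220
  M3–Boise: 75 × 4 = 300
  M4–Waco: 105 × 4 = 420
Optimal cost = 1455.
Saving = 1730 − 1455 = 275.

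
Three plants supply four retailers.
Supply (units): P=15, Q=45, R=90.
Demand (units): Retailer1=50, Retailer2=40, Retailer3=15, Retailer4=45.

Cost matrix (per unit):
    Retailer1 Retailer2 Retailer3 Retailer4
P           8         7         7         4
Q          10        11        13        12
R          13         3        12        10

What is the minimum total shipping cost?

1175

One minimum-cost allocation:
  P to Retailer4: 15 units
  Q to Retailer1: 45 units
  R to Retailer1: 5 units
  R to Retailer2: 40 units
  R to Retailer3: 15 units
  R to Retailer4: 30 units
Total cost = 1175.
(Supply check: P ships 15; Q ships 45; R ships 90.)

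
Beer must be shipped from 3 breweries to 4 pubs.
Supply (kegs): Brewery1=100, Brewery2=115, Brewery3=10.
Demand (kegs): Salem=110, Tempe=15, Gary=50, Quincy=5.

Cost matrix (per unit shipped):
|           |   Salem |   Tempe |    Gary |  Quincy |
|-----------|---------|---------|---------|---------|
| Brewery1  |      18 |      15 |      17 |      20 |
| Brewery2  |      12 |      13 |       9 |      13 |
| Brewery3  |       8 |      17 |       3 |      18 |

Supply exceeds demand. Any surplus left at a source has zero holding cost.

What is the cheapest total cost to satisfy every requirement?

Optimal allocation:
  Brewery1->Salem: 40 kegs
  Brewery1->Tempe: 15 kegs
  Brewery2->Salem: 70 kegs
  Brewery2->Gary: 40 kegs
  Brewery2->Quincy: 5 kegs
  Brewery3->Gary: 10 kegs
Total cost = 2240.

2240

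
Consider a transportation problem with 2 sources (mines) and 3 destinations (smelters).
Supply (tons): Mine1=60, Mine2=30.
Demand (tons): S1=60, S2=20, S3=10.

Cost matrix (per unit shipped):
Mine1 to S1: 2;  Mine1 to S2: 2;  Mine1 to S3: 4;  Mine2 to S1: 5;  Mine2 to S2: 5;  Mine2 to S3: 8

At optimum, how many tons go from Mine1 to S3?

The minimum-cost plan:
  Mine1→S1: 30 × 2 = 60
  Mine1→S2: 20 × 2 = 40
  Mine1→S3: 10 × 4 = 40
  Mine2→S1: 30 × 5 = 150
Total cost = 290.
So Mine1→S3 carries 10 tons.

10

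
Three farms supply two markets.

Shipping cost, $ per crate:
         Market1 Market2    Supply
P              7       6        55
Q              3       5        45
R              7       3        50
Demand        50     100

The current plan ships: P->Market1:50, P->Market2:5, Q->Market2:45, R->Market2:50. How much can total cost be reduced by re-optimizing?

135

Current plan cost = 50·7 + 5·6 + 45·5 + 50·3 = $755.
Optimal plan:
  P to Market1: 5 × $7 = $35
  P to Market2: 50 × $6 = $300
  Q to Market1: 45 × $3 = $135
  R to Market2: 50 × $3 = $150
Optimal cost = $620.
Saving = 755 − 620 = $135.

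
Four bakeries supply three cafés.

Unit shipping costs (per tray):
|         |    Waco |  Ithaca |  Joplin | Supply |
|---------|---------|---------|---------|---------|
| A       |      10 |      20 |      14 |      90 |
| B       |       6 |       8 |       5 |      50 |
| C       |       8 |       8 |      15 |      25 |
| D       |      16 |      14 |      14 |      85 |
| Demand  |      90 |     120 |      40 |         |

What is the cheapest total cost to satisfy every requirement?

2570

Optimal allocation:
  A→Waco: 90 × 10 = 900
  B→Ithaca: 10 × 8 = 80
  B→Joplin: 40 × 5 = 200
  C→Ithaca: 25 × 8 = 200
  D→Ithaca: 85 × 14 = 1190
Total = 900 + 80 + 200 + 200 + 1190 = 2570.
(Supply check: A ships 90; B ships 50; C ships 25; D ships 85.)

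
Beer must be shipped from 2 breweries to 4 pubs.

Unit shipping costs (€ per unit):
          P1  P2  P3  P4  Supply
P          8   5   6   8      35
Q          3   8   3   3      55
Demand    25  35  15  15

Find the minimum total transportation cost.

340

One minimum-cost allocation:
  P–P2: 35 × €5 = €175
  Q–P1: 25 × €3 = €75
  Q–P3: 15 × €3 = €45
  Q–P4: 15 × €3 = €45
Total = 175 + 75 + 45 + 45 = €340.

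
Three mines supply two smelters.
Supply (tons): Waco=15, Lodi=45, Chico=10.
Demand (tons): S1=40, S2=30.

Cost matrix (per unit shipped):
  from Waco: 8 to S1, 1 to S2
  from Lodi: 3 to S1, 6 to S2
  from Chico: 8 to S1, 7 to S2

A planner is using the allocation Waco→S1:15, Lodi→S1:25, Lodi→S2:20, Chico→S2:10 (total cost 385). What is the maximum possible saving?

Current plan cost = 15·8 + 25·3 + 20·6 + 10·7 = 385.
Optimal plan:
  Waco→S2: 15 × 1 = 15
  Lodi→S1: 40 × 3 = 120
  Lodi→S2: 5 × 6 = 30
  Chico→S2: 10 × 7 = 70
Optimal cost = 235.
Saving = 385 − 235 = 150.

150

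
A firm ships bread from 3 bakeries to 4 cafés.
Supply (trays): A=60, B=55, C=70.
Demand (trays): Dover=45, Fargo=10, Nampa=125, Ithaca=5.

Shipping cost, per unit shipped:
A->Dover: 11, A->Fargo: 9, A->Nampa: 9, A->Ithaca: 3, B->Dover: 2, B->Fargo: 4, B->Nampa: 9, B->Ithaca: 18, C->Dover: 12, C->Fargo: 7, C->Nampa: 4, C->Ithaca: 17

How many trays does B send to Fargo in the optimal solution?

Solving gives:
  A–Nampa: 55 trays
  A–Ithaca: 5 trays
  B–Dover: 45 trays
  B–Fargo: 10 trays
  C–Nampa: 70 trays
Total cost = 920.
So B→Fargo carries 10 trays.

10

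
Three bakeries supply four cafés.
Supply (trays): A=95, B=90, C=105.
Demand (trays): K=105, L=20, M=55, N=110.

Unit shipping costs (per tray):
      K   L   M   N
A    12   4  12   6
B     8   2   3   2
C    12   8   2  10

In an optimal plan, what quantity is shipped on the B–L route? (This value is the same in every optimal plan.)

0

The minimum-cost plan:
  A–L: 20 × 4 = 80
  A–N: 75 × 6 = 450
  B–K: 55 × 8 = 440
  B–N: 35 × 2 = 70
  C–K: 50 × 12 = 600
  C–M: 55 × 2 = 110
Total cost = 1750.
The route B→L is not used.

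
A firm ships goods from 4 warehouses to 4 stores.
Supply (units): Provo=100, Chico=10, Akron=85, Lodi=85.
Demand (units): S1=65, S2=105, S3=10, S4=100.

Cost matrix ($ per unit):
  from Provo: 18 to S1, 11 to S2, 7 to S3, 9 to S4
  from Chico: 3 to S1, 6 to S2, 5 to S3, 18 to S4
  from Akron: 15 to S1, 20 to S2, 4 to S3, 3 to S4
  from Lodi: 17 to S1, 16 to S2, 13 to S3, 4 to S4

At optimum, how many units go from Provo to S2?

100

The minimum-cost plan:
  Provo->S2: 100 × $11 = $1100
  Chico->S1: 10 × $3 = $30
  Akron->S1: 55 × $15 = $825
  Akron->S3: 10 × $4 = $40
  Akron->S4: 20 × $3 = $60
  Lodi->S2: 5 × $16 = $80
  Lodi->S4: 80 × $4 = $320
Total cost = $2455.
So Provo→S2 carries 100 units.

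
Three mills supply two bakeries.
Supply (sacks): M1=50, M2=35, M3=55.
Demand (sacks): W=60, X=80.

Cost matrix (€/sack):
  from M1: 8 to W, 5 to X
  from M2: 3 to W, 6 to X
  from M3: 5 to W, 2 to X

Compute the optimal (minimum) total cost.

A cheapest plan:
  M1 to W: 25 × €8 = €200
  M1 to X: 25 × €5 = €125
  M2 to W: 35 × €3 = €105
  M3 to X: 55 × €2 = €110
Total = 200 + 125 + 105 + 110 = €540.

540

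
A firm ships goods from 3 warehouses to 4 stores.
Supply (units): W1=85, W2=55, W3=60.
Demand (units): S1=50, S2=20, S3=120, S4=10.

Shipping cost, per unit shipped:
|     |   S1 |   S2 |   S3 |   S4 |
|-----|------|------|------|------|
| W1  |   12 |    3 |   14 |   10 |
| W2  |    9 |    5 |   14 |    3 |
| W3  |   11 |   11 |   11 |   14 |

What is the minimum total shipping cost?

A cheapest plan:
  W1→S1: 5 × 12 = 60
  W1→S2: 20 × 3 = 60
  W1→S3: 60 × 14 = 840
  W2→S1: 45 × 9 = 405
  W2→S4: 10 × 3 = 30
  W3→S3: 60 × 11 = 660
Total = 60 + 60 + 840 + 405 + 30 + 660 = 2055.
(Supply check: W1 ships 85; W2 ships 55; W3 ships 60.)

2055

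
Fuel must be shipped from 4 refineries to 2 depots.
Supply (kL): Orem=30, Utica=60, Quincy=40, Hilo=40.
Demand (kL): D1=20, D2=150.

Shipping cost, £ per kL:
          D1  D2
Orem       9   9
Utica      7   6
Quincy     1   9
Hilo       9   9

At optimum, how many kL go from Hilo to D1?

Solving gives:
  Orem to D2: 30 × £9 = £270
  Utica to D2: 60 × £6 = £360
  Quincy to D1: 20 × £1 = £20
  Quincy to D2: 20 × £9 = £180
  Hilo to D2: 40 × £9 = £360
Total cost = £1190.
The route Hilo→D1 is not used.

0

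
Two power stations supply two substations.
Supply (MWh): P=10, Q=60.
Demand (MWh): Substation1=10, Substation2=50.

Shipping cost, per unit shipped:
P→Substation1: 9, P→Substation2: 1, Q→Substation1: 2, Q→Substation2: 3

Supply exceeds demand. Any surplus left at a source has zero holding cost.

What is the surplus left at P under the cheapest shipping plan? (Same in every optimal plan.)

An optimal plan:
  P->Substation2: 10 × 1 = 10
  Q->Substation1: 10 × 2 = 20
  Q->Substation2: 40 × 3 = 120
Total cost = 150.
P ships 10 of its 10, leaving 0.

0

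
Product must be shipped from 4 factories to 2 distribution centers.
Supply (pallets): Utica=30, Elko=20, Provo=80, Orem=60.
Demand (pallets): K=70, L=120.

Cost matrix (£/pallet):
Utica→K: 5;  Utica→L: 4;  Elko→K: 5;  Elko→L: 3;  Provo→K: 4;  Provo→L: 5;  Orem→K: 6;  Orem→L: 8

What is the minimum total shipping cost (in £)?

930

A cheapest plan:
  Utica–L: 30 × £4 = £120
  Elko–L: 20 × £3 = £60
  Provo–K: 10 × £4 = £40
  Provo–L: 70 × £5 = £350
  Orem–K: 60 × £6 = £360
Total = 120 + 60 + 40 + 350 + 360 = £930.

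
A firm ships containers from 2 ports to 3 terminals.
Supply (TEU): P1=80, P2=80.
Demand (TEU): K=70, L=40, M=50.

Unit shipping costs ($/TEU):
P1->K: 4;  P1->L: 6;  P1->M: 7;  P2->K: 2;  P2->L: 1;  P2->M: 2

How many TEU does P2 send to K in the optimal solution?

0

The minimum-cost plan:
  P1→K: 70 × $4 = $280
  P1→L: 10 × $6 = $60
  P2→L: 30 × $1 = $30
  P2→M: 50 × $2 = $100
Total cost = $470.
The route P2→K is not used.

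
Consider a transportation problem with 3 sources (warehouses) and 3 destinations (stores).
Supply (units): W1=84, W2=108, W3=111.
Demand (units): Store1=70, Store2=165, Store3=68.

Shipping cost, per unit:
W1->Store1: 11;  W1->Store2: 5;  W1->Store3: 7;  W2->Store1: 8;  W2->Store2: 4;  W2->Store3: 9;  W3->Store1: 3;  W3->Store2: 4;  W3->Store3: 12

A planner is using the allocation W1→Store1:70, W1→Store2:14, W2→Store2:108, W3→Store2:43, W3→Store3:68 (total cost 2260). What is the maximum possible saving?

898

Current plan cost = 70·11 + 14·5 + 108·4 + 43·4 + 68·12 = 2260.
Optimal plan:
  W1 to Store2: 16 × 5 = 80
  W1 to Store3: 68 × 7 = 476
  W2 to Store2: 108 × 4 = 432
  W3 to Store1: 70 × 3 = 210
  W3 to Store2: 41 × 4 = 164
Optimal cost = 1362.
Saving = 2260 − 1362 = 898.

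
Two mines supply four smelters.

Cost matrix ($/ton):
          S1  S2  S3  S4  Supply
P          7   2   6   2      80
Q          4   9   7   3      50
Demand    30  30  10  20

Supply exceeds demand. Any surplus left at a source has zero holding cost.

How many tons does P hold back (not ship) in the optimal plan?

An optimal plan:
  P–S2: 30 × $2 = $60
  P–S3: 10 × $6 = $60
  P–S4: 20 × $2 = $40
  Q–S1: 30 × $4 = $120
Total cost = $280.
P ships 60 of its 80, leaving 20.

20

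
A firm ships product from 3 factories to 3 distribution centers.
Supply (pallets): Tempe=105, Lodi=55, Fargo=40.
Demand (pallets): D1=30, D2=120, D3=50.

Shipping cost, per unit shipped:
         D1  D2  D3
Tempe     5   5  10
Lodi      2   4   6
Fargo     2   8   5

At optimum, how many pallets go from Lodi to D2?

15

Optimal shipments:
  Tempe to D2: 105 × 5 = 525
  Lodi to D1: 30 × 2 = 60
  Lodi to D2: 15 × 4 = 60
  Lodi to D3: 10 × 6 = 60
  Fargo to D3: 40 × 5 = 200
Total cost = 905.
So Lodi→D2 carries 15 pallets.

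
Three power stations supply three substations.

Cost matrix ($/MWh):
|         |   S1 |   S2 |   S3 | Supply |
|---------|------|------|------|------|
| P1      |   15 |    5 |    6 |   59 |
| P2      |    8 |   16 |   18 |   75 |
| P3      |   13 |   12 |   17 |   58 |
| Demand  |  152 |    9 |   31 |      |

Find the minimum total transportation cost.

1870

Optimal allocation:
  P1–S1: 19 MWh
  P1–S2: 9 MWh
  P1–S3: 31 MWh
  P2–S1: 75 MWh
  P3–S1: 58 MWh
Total cost = $1870.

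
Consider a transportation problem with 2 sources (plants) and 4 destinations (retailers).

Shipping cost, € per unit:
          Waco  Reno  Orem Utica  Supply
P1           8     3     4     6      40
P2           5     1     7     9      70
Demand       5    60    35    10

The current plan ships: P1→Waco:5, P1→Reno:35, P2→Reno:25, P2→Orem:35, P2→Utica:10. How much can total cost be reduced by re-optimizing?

Current plan cost = 5·8 + 35·3 + 25·1 + 35·7 + 10·9 = €505.
Optimal plan:
  P1–Orem: 35 × €4 = €140
  P1–Utica: 5 × €6 = €30
  P2–Waco: 5 × €5 = €25
  P2–Reno: 60 × €1 = €60
  P2–Utica: 5 × €9 = €45
Optimal cost = €300.
Saving = 505 − 300 = €205.

205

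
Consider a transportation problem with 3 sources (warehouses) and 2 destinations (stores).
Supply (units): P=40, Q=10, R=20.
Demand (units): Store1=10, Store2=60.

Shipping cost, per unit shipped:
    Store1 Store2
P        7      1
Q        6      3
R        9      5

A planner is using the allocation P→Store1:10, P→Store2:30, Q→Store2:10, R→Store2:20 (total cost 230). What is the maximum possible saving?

Current plan cost = 10·7 + 30·1 + 10·3 + 20·5 = 230.
Optimal plan:
  P–Store2: 40 × 1 = 40
  Q–Store1: 10 × 6 = 60
  R–Store2: 20 × 5 = 100
Optimal cost = 200.
Saving = 230 − 200 = 30.

30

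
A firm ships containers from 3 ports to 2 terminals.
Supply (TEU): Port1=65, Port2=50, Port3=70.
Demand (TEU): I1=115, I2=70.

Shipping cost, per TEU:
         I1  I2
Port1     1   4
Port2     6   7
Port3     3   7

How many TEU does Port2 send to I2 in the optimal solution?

50

Solving gives:
  Port1→I1: 45 × 1 = 45
  Port1→I2: 20 × 4 = 80
  Port2→I2: 50 × 7 = 350
  Port3→I1: 70 × 3 = 210
Total cost = 685.
So Port2→I2 carries 50 TEU.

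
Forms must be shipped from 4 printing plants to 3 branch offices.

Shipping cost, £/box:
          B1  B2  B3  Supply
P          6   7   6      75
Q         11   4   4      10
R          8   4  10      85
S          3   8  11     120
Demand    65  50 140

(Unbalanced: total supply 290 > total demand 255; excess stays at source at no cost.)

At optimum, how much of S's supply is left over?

An optimal plan:
  P–B3: 75 boxes
  Q–B3: 10 boxes
  R–B2: 50 boxes
  R–B3: 35 boxes
  S–B1: 65 boxes
  S–B3: 20 boxes
Total cost = £1455.
S ships 85 of its 120, leaving 35.

35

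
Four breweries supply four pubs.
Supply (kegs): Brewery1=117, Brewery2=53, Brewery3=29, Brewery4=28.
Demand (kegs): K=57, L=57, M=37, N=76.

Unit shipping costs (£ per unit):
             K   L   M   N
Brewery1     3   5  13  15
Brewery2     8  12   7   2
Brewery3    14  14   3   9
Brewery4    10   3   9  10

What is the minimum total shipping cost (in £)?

963

One minimum-cost allocation:
  Brewery1→K: 57 × £3 = £171
  Brewery1→L: 57 × £5 = £285
  Brewery1→M: 3 × £13 = £39
  Brewery2→N: 53 × £2 = £106
  Brewery3→M: 29 × £3 = £87
  Brewery4→M: 5 × £9 = £45
  Brewery4→N: 23 × £10 = £230
Total = 171 + 285 + 39 + 106 + 87 + 45 + 230 = £963.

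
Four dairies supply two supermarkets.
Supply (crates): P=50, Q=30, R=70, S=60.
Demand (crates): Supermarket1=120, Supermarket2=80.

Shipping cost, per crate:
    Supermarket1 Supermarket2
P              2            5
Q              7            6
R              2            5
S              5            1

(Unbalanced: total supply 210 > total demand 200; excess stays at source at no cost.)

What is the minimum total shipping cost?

One minimum-cost allocation:
  P to Supermarket1: 50 × 2 = 100
  Q to Supermarket2: 20 × 6 = 120
  R to Supermarket1: 70 × 2 = 140
  S to Supermarket2: 60 × 1 = 60
Total = 100 + 120 + 140 + 60 = 420.

420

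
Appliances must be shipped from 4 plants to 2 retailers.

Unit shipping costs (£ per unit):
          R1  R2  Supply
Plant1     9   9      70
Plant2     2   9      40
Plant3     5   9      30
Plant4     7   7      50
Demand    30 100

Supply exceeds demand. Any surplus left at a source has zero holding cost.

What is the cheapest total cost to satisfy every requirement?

An optimal shipping plan:
  Plant1->R2: 40 × £9 = £360
  Plant2->R1: 30 × £2 = £60
  Plant2->R2: 10 × £9 = £90
  Plant4->R2: 50 × £7 = £350
Total = 360 + 60 + 90 + 350 = £860.

860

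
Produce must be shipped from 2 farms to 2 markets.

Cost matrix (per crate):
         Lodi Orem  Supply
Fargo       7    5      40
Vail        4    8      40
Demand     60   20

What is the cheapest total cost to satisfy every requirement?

One minimum-cost allocation:
  Fargo→Lodi: 20 × 7 = 140
  Fargo→Orem: 20 × 5 = 100
  Vail→Lodi: 40 × 4 = 160
Total = 140 + 100 + 160 = 400.

400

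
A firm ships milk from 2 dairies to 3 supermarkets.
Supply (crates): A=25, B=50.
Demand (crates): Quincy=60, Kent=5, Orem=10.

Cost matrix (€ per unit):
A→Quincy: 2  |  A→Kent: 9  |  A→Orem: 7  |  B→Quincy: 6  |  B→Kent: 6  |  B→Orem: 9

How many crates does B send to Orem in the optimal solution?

Optimal shipments:
  A→Quincy: 25 × €2 = €50
  B→Quincy: 35 × €6 = €210
  B→Kent: 5 × €6 = €30
  B→Orem: 10 × €9 = €90
Total cost = €380.
So B→Orem carries 10 crates.

10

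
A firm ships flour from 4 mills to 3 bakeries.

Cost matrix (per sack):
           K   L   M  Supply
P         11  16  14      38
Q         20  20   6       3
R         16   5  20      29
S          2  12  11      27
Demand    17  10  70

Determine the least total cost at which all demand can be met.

Optimal allocation:
  P->M: 38 × 14 = 532
  Q->M: 3 × 6 = 18
  R->L: 10 × 5 = 50
  R->M: 19 × 20 = 380
  S->K: 17 × 2 = 34
  S->M: 10 × 11 = 110
Total = 532 + 18 + 50 + 380 + 34 + 110 = 1124.

1124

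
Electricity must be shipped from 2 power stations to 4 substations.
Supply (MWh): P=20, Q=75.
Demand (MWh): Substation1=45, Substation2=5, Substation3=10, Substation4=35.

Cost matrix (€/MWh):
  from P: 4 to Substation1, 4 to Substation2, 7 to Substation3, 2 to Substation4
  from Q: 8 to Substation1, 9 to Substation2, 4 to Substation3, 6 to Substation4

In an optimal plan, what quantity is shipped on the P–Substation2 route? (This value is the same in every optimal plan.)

5

The minimum-cost plan:
  P->Substation1: 15 × €4 = €60
  P->Substation2: 5 × €4 = €20
  Q->Substation1: 30 × €8 = €240
  Q->Substation3: 10 × €4 = €40
  Q->Substation4: 35 × €6 = €210
Total cost = €570.
So P→Substation2 carries 5 MWh.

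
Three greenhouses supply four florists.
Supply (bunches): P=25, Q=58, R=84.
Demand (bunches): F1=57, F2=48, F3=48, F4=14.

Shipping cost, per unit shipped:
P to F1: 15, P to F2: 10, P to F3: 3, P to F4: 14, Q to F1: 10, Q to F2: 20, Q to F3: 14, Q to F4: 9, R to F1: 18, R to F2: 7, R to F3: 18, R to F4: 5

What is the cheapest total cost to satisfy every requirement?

An optimal shipping plan:
  P to F3: 25 bunches
  Q to F1: 57 bunches
  Q to F3: 1 bunches
  R to F2: 48 bunches
  R to F3: 22 bunches
  R to F4: 14 bunches
Total cost = 1461.
(Supply check: P ships 25; Q ships 58; R ships 84.)

1461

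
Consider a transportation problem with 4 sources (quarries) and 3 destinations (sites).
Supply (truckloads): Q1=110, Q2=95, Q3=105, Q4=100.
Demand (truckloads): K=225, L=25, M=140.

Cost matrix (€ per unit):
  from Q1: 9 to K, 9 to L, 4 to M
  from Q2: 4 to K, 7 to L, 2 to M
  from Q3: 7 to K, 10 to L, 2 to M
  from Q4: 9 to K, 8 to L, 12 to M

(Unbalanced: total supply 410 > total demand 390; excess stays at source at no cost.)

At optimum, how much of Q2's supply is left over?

Minimum-cost shipments:
  Q1–K: 75 × €9 = €675
  Q1–M: 35 × €4 = €140
  Q2–K: 95 × €4 = €380
  Q3–M: 105 × €2 = €210
  Q4–K: 55 × €9 = €495
  Q4–L: 25 × €8 = €200
Total cost = €2100.
Q2 ships 95 of its 95, leaving 0.

0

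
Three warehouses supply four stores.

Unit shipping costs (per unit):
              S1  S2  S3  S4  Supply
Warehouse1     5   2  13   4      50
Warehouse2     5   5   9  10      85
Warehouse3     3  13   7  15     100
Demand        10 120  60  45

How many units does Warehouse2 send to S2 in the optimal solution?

Solving gives:
  Warehouse1–S2: 35 units
  Warehouse1–S4: 15 units
  Warehouse2–S2: 85 units
  Warehouse3–S1: 10 units
  Warehouse3–S3: 60 units
  Warehouse3–S4: 30 units
Total cost = 1455.
So Warehouse2→S2 carries 85 units.

85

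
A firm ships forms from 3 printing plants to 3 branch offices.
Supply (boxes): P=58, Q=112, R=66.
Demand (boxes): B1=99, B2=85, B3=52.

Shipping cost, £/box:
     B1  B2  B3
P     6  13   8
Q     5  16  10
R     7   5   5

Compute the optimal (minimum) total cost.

1514

One minimum-cost allocation:
  P->B2: 19 × £13 = £247
  P->B3: 39 × £8 = £312
  Q->B1: 99 × £5 = £495
  Q->B3: 13 × £10 = £130
  R->B2: 66 × £5 = £330
Total = 247 + 312 + 495 + 130 + 330 = £1514.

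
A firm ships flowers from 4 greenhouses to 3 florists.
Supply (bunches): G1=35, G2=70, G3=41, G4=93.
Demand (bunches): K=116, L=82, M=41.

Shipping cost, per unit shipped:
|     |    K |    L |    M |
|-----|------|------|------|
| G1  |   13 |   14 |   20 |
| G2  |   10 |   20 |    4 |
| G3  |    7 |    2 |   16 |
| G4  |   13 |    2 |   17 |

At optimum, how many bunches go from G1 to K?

Solving gives:
  G1->K: 35 × 13 = 455
  G2->K: 29 × 10 = 290
  G2->M: 41 × 4 = 164
  G3->K: 41 × 7 = 287
  G4->K: 11 × 13 = 143
  G4->L: 82 × 2 = 164
Total cost = 1503.
So G1→K carries 35 bunches.

35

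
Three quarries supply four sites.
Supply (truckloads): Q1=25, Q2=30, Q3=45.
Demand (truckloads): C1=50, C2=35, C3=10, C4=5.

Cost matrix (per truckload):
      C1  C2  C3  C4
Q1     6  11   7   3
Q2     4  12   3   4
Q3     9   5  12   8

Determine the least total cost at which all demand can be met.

A cheapest plan:
  Q1 to C1: 20 truckloads
  Q1 to C4: 5 truckloads
  Q2 to C1: 20 truckloads
  Q2 to C3: 10 truckloads
  Q3 to C1: 10 truckloads
  Q3 to C2: 35 truckloads
Total cost = 510.

510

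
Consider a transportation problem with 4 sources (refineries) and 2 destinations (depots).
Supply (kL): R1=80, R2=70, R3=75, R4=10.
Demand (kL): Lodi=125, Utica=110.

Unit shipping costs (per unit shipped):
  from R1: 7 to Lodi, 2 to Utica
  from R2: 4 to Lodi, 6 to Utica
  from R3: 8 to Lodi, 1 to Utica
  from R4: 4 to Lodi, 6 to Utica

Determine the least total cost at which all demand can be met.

780

An optimal shipping plan:
  R1→Lodi: 45 × 7 = 315
  R1→Utica: 35 × 2 = 70
  R2→Lodi: 70 × 4 = 280
  R3→Utica: 75 × 1 = 75
  R4→Lodi: 10 × 4 = 40
Total = 315 + 70 + 280 + 75 + 40 = 780.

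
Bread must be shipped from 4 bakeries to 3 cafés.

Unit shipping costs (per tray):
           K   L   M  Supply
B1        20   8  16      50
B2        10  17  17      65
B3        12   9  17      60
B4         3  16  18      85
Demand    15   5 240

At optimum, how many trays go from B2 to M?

65

Solving gives:
  B1→L: 5 × 8 = 40
  B1→M: 45 × 16 = 720
  B2→M: 65 × 17 = 1105
  B3→M: 60 × 17 = 1020
  B4→K: 15 × 3 = 45
  B4→M: 70 × 18 = 1260
Total cost = 4190.
So B2→M carries 65 trays.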